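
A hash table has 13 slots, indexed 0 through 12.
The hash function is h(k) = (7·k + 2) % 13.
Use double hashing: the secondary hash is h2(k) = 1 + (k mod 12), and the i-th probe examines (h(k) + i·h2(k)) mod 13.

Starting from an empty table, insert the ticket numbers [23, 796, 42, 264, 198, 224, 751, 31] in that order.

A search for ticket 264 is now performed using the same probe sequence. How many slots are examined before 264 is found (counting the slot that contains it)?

2

23: h=7 -> slot 7
796: h=10 -> slot 10
42: h=10, h2=7, probe 10,4 -> slot 4
264: h=4, h2=1, probe 4,5 -> slot 5
198: h=10, h2=7, probe 10,4,11 -> slot 11
224: h=10, h2=9, probe 10,6 -> slot 6
751: h=7, h2=8, probe 7,2 -> slot 2
31: h=11, h2=8, probe 11,6,1 -> slot 1
Table: [., 31, 751, ., 42, 264, 224, 23, ., ., 796, 198, .]
Lookup 264: h=4, h2=1, probe 4,5 → found at 5.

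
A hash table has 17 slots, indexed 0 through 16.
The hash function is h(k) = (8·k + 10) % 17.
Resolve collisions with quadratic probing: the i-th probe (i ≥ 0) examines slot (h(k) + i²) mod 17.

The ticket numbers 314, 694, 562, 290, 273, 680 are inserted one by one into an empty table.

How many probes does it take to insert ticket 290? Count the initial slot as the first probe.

2

Insert 314: h=6, slot 6 empty → index 6.
Insert 694: h=3, slot 3 empty → index 3.
Insert 562: h=1, slot 1 empty → index 1.
Insert 290: h=1, slot 1 occupied → index 2.
Insert 273: h=1, slots 1,2 occupied → index 5.
Insert 680: h=10, slot 10 empty → index 10.
Table: [_, 562, 290, 694, _, 273, 314, _, _, _, 680, _, _, _, _, _, _]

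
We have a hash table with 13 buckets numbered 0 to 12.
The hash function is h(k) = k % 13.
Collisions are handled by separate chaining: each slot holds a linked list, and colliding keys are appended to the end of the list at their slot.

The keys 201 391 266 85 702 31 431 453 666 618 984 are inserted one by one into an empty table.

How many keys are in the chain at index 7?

2

201 -> bucket 6
391 -> bucket 1
266 -> bucket 6 (collision)
85 -> bucket 7
702 -> bucket 0
31 -> bucket 5
431 -> bucket 2
453 -> bucket 11
666 -> bucket 3
618 -> bucket 7 (collision)
984 -> bucket 9
Final buckets:
0: 702
1: 391
2: 431
3: 666
4: .
5: 31
6: 201 -> 266
7: 85 -> 618
8: .
9: 984
10: .
11: 453
12: .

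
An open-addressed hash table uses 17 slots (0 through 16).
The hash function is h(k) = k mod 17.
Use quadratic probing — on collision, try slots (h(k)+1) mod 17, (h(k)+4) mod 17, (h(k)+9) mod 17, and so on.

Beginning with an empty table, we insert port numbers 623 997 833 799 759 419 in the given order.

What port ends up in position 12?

Insert 623: h=11, slot 11 empty → index 11.
Insert 997: h=11, slot 11 occupied → index 12.
Insert 833: h=0, slot 0 empty → index 0.
Insert 799: h=0, slot 0 occupied → index 1.
Insert 759: h=11, slots 11,12 occupied → index 15.
Insert 419: h=11, slots 11,12,15 occupied → index 3.
Table: [833, 799, ., 419, ., ., ., ., ., ., ., 623, 997, ., ., 759, .]

997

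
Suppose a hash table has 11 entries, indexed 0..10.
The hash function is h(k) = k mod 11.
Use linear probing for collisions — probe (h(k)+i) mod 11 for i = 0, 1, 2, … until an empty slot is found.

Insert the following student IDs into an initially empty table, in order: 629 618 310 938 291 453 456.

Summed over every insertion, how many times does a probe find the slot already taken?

14

Insert 629: h=2, slot 2 empty -> index 2.
Insert 618: h=2, slot 2 occupied -> index 3.
Insert 310: h=2, slots 2,3 occupied -> index 4.
Insert 938: h=3, slots 3,4 occupied -> index 5.
Insert 291: h=5, slot 5 occupied -> index 6.
Insert 453: h=2, slots 2,3,4,5,6 occupied -> index 7.
Insert 456: h=5, slots 5,6,7 occupied -> index 8.
Table: [-, -, 629, 618, 310, 938, 291, 453, 456, -, -]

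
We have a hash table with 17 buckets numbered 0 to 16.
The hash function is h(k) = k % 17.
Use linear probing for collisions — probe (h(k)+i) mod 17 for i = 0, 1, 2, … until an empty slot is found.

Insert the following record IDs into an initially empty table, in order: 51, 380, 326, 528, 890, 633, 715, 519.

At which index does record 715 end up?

2

51 hashes to 0; slot 0 is free => place at 0.
380 hashes to 6; slot 6 is free => place at 6.
326 hashes to 3; slot 3 is free => place at 3.
528 hashes to 1; slot 1 is free => place at 1.
890 hashes to 6; 6 taken => place at 7.
633 hashes to 4; slot 4 is free => place at 4.
715 hashes to 1; 1 taken => place at 2.
519 hashes to 9; slot 9 is free => place at 9.
Table: [51, 528, 715, 326, 633, _, 380, 890, _, 519, _, _, _, _, _, _, _]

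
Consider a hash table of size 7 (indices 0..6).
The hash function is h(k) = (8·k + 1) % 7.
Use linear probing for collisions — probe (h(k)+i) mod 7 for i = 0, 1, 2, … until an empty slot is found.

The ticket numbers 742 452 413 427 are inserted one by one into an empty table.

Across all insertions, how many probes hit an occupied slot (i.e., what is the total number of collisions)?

3

Insert 742: h=1, slot 1 empty → index 1.
Insert 452: h=5, slot 5 empty → index 5.
Insert 413: h=1, slot 1 occupied → index 2.
Insert 427: h=1, slots 1,2 occupied → index 3.
Table: [∅, 742, 413, 427, ∅, 452, ∅]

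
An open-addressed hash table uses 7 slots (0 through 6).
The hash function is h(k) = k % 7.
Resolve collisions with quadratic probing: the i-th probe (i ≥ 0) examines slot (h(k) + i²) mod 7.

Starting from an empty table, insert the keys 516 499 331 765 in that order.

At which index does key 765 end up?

Insert 516: h=5, slot 5 empty => index 5.
Insert 499: h=2, slot 2 empty => index 2.
Insert 331: h=2, slot 2 occupied => index 3.
Insert 765: h=2, slots 2,3 occupied => index 6.
Table: [., ., 499, 331, ., 516, 765]

6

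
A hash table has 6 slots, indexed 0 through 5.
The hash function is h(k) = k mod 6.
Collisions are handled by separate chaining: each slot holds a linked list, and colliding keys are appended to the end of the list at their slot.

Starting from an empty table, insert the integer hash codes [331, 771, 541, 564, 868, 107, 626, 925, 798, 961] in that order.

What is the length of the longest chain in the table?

4

331 → bucket 1
771 → bucket 3
541 → bucket 1 (collision)
564 → bucket 0
868 → bucket 4
107 → bucket 5
626 → bucket 2
925 → bucket 1 (collision)
798 → bucket 0 (collision)
961 → bucket 1 (collision)
Final buckets:
0: 564 -> 798
1: 331 -> 541 -> 925 -> 961
2: 626
3: 771
4: 868
5: 107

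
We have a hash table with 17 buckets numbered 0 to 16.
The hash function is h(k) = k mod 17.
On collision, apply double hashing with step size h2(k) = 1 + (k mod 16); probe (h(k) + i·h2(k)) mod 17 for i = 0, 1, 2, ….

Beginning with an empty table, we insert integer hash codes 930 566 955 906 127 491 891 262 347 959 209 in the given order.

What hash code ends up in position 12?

930 hashes to 12; slot 12 is free → place at 12.
566 hashes to 5; slot 5 is free → place at 5.
955 hashes to 3; slot 3 is free → place at 3.
906 hashes to 5, h2=11; 5 taken → place at 16.
127 hashes to 8; slot 8 is free → place at 8.
491 hashes to 15; slot 15 is free → place at 15.
891 hashes to 7; slot 7 is free → place at 7.
262 hashes to 7, h2=7; 7 taken → place at 14.
347 hashes to 7, h2=12; 7 taken → place at 2.
959 hashes to 7, h2=16; 7 taken → place at 6.
209 hashes to 5, h2=2; 5,7 taken → place at 9.
Table: [_, _, 347, 955, _, 566, 959, 891, 127, 209, _, _, 930, _, 262, 491, 906]

930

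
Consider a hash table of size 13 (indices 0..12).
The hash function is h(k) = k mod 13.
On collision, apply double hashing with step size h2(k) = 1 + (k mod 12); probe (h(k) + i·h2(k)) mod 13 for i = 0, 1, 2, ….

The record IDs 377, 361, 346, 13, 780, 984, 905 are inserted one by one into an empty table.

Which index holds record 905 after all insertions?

Insert 377: h=0, slot 0 empty -> index 0.
Insert 361: h=10, slot 10 empty -> index 10.
Insert 346: h=8, slot 8 empty -> index 8.
Insert 13: h=0, h2=2, slot 0 occupied -> index 2.
Insert 780: h=0, h2=1, slot 0 occupied -> index 1.
Insert 984: h=9, slot 9 empty -> index 9.
Insert 905: h=8, h2=6, slots 8,1 occupied -> index 7.
Table: [377, 780, 13, _, _, _, _, 905, 346, 984, 361, _, _]

7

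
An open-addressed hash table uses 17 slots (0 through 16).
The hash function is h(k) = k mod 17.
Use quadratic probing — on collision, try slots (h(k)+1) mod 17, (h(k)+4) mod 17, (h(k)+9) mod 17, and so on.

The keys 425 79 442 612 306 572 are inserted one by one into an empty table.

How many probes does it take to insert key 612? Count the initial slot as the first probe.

3

425: h=0 => slot 0
79: h=11 => slot 11
442: h=0, probe 0,1 => slot 1
612: h=0, probe 0,1,4 => slot 4
306: h=0, probe 0,1,4,9 => slot 9
572: h=11, probe 11,12 => slot 12
Table: [425, 442, ., ., 612, ., ., ., ., 306, ., 79, 572, ., ., ., .]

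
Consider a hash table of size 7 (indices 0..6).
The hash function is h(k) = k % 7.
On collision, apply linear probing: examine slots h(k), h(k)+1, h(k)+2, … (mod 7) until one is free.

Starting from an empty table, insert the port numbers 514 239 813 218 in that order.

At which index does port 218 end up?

4

Insert 514: h=3, slot 3 empty => index 3.
Insert 239: h=1, slot 1 empty => index 1.
Insert 813: h=1, slot 1 occupied => index 2.
Insert 218: h=1, slots 1,2,3 occupied => index 4.
Table: [-, 239, 813, 514, 218, -, -]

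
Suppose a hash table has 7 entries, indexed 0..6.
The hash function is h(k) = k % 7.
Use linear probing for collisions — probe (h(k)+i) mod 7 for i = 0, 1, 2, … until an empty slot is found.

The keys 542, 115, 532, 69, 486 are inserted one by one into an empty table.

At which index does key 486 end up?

5

Insert 542: h=3, slot 3 empty => index 3.
Insert 115: h=3, slot 3 occupied => index 4.
Insert 532: h=0, slot 0 empty => index 0.
Insert 69: h=6, slot 6 empty => index 6.
Insert 486: h=3, slots 3,4 occupied => index 5.
Table: [532, ∅, ∅, 542, 115, 486, 69]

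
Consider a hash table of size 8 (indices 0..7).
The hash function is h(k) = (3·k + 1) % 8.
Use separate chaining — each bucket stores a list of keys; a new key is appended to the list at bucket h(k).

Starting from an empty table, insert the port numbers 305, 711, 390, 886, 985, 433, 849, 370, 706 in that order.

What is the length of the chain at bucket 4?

305 -> bucket 4
711 -> bucket 6
390 -> bucket 3
886 -> bucket 3 (collision)
985 -> bucket 4 (collision)
433 -> bucket 4 (collision)
849 -> bucket 4 (collision)
370 -> bucket 7
706 -> bucket 7 (collision)
Final buckets:
0: —
1: —
2: —
3: 390 -> 886
4: 305 -> 985 -> 433 -> 849
5: —
6: 711
7: 370 -> 706

4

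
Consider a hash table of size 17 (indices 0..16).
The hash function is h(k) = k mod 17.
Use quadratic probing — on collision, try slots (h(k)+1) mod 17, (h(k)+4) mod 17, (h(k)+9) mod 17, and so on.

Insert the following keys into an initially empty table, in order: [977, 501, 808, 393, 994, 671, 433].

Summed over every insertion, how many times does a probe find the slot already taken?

11

977: h=8 -> slot 8
501: h=8, probe 8,9 -> slot 9
808: h=9, probe 9,10 -> slot 10
393: h=2 -> slot 2
994: h=8, probe 8,9,12 -> slot 12
671: h=8, probe 8,9,12,0 -> slot 0
433: h=8, probe 8,9,12,0,7 -> slot 7
Table: [671, ∅, 393, ∅, ∅, ∅, ∅, 433, 977, 501, 808, ∅, 994, ∅, ∅, ∅, ∅]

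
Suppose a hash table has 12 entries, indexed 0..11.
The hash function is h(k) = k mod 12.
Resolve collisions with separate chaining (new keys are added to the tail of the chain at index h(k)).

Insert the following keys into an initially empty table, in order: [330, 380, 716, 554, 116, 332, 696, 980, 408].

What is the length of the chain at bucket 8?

330 → bucket 6
380 → bucket 8
716 → bucket 8 (collision)
554 → bucket 2
116 → bucket 8 (collision)
332 → bucket 8 (collision)
696 → bucket 0
980 → bucket 8 (collision)
408 → bucket 0 (collision)
Final buckets:
0: 696 -> 408
1: -
2: 554
3: -
4: -
5: -
6: 330
7: -
8: 380 -> 716 -> 116 -> 332 -> 980
9: -
10: -
11: -

5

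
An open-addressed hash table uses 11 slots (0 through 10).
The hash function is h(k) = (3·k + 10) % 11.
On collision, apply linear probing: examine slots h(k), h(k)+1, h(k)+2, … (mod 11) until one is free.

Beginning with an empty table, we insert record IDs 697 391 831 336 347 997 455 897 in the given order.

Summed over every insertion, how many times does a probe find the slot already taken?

15

697: h=0 -> slot 0
391: h=6 -> slot 6
831: h=6, probe 6,7 -> slot 7
336: h=6, probe 6,7,8 -> slot 8
347: h=6, probe 6,7,8,9 -> slot 9
997: h=9, probe 9,10 -> slot 10
455: h=0, probe 0,1 -> slot 1
897: h=6, probe 6,7,8,9,10,0,1,2 -> slot 2
Table: [697, 455, 897, _, _, _, 391, 831, 336, 347, 997]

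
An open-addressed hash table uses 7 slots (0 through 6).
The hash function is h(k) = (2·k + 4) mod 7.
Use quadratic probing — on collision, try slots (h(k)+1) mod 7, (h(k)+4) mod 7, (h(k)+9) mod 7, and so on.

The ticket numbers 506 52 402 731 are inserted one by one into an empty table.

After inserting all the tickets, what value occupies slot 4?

402

Insert 506: h=1, slot 1 empty → index 1.
Insert 52: h=3, slot 3 empty → index 3.
Insert 402: h=3, slot 3 occupied → index 4.
Insert 731: h=3, slots 3,4 occupied → index 0.
Table: [731, 506, _, 52, 402, _, _]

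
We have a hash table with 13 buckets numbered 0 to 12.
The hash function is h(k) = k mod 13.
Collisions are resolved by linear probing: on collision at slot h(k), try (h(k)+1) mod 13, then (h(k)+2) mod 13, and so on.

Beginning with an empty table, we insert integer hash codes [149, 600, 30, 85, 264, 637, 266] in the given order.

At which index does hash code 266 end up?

Insert 149: h=6, slot 6 empty -> index 6.
Insert 600: h=2, slot 2 empty -> index 2.
Insert 30: h=4, slot 4 empty -> index 4.
Insert 85: h=7, slot 7 empty -> index 7.
Insert 264: h=4, slot 4 occupied -> index 5.
Insert 637: h=0, slot 0 empty -> index 0.
Insert 266: h=6, slots 6,7 occupied -> index 8.
Table: [637, —, 600, —, 30, 264, 149, 85, 266, —, —, —, —]

8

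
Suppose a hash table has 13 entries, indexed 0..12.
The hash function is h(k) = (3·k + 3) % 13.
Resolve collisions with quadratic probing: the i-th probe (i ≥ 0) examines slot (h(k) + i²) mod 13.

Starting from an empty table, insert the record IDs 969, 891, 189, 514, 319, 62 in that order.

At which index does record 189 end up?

969: h=11 -> slot 11
891: h=11, probe 11,12 -> slot 12
189: h=11, probe 11,12,2 -> slot 2
514: h=11, probe 11,12,2,7 -> slot 7
319: h=11, probe 11,12,2,7,1 -> slot 1
62: h=7, probe 7,8 -> slot 8
Table: [—, 319, 189, —, —, —, —, 514, 62, —, —, 969, 891]

2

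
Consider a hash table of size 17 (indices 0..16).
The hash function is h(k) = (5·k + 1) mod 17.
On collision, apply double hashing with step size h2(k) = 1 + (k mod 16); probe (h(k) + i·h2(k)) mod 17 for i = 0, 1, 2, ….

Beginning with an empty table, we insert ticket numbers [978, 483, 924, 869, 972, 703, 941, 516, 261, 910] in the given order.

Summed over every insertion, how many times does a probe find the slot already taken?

7

Insert 978: h=12, slot 12 empty -> index 12.
Insert 483: h=2, slot 2 empty -> index 2.
Insert 924: h=14, slot 14 empty -> index 14.
Insert 869: h=11, slot 11 empty -> index 11.
Insert 972: h=16, slot 16 empty -> index 16.
Insert 703: h=14, h2=16, slot 14 occupied -> index 13.
Insert 941: h=14, h2=14, slots 14,11 occupied -> index 8.
Insert 516: h=14, h2=5, slots 14,2 occupied -> index 7.
Insert 261: h=14, h2=6, slot 14 occupied -> index 3.
Insert 910: h=12, h2=15, slot 12 occupied -> index 10.
Table: [., ., 483, 261, ., ., ., 516, 941, ., 910, 869, 978, 703, 924, ., 972]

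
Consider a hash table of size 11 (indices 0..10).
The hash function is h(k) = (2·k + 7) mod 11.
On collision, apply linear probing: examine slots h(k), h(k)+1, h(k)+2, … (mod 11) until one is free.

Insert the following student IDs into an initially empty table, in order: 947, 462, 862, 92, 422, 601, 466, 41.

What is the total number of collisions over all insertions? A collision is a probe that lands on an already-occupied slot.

947: h=9 => slot 9
462: h=7 => slot 7
862: h=4 => slot 4
92: h=4, probe 4,5 => slot 5
422: h=4, probe 4,5,6 => slot 6
601: h=10 => slot 10
466: h=4, probe 4,5,6,7,8 => slot 8
41: h=1 => slot 1
Table: [., 41, ., ., 862, 92, 422, 462, 466, 947, 601]

7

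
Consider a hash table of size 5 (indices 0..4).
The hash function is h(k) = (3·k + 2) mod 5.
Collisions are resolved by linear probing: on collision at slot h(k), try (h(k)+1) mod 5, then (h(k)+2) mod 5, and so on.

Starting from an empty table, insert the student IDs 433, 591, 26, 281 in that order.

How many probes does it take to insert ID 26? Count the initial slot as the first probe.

433: h=1 → slot 1
591: h=0 → slot 0
26: h=0, probe 0,1,2 → slot 2
281: h=0, probe 0,1,2,3 → slot 3
Table: [591, 433, 26, 281, —]

3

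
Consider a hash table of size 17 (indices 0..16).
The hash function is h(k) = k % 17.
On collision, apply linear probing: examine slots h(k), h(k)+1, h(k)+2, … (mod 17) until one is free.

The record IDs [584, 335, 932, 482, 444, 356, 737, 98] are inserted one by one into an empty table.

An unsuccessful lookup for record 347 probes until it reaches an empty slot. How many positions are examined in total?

3

584 hashes to 6; slot 6 is free → place at 6.
335 hashes to 12; slot 12 is free → place at 12.
932 hashes to 14; slot 14 is free → place at 14.
482 hashes to 6; 6 taken → place at 7.
444 hashes to 2; slot 2 is free → place at 2.
356 hashes to 16; slot 16 is free → place at 16.
737 hashes to 6; 6,7 taken → place at 8.
98 hashes to 13; slot 13 is free → place at 13.
Table: [—, —, 444, —, —, —, 584, 482, 737, —, —, —, 335, 98, 932, —, 356]
Lookup 347: h=7, probe 7,8,9 → slot 9 empty, not found.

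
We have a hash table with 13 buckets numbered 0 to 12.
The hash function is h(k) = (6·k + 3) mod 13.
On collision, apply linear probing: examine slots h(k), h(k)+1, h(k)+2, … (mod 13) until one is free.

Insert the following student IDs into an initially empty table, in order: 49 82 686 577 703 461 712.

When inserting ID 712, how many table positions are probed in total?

5

49: h=11 → slot 11
82: h=1 → slot 1
686: h=11, probe 11,12 → slot 12
577: h=7 → slot 7
703: h=9 → slot 9
461: h=0 → slot 0
712: h=11, probe 11,12,0,1,2 → slot 2
Table: [461, 82, 712, -, -, -, -, 577, -, 703, -, 49, 686]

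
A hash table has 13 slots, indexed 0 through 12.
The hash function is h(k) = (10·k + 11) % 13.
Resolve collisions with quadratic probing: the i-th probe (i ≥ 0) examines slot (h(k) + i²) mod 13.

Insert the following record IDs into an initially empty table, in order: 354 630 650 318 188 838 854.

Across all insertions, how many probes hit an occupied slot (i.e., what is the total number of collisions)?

9

354: h=2 → slot 2
630: h=6 → slot 6
650: h=11 → slot 11
318: h=6, probe 6,7 → slot 7
188: h=6, probe 6,7,10 → slot 10
838: h=6, probe 6,7,10,2,9 → slot 9
854: h=10, probe 10,11,1 → slot 1
Table: [_, 854, 354, _, _, _, 630, 318, _, 838, 188, 650, _]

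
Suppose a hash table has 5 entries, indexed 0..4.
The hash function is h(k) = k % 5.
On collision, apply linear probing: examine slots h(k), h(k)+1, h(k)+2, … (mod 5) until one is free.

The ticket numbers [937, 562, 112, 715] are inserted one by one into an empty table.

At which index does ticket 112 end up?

937 hashes to 2; slot 2 is free -> place at 2.
562 hashes to 2; 2 taken -> place at 3.
112 hashes to 2; 2,3 taken -> place at 4.
715 hashes to 0; slot 0 is free -> place at 0.
Table: [715, -, 937, 562, 112]

4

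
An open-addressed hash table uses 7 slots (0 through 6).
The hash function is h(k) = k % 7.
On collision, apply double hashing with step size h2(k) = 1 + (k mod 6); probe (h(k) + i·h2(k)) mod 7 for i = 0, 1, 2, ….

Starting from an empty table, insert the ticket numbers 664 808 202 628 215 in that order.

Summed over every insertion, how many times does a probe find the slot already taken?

664: h=6 -> slot 6
808: h=3 -> slot 3
202: h=6, h2=5, probe 6,4 -> slot 4
628: h=5 -> slot 5
215: h=5, h2=6, probe 5,4,3,2 -> slot 2
Table: [∅, ∅, 215, 808, 202, 628, 664]

4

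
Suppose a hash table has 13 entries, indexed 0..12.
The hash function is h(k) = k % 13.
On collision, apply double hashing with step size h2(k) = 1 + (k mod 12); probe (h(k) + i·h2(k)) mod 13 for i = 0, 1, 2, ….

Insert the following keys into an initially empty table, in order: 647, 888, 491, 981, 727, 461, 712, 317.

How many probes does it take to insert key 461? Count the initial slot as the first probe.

647: h=10 → slot 10
888: h=4 → slot 4
491: h=10, h2=12, probe 10,9 → slot 9
981: h=6 → slot 6
727: h=12 → slot 12
461: h=6, h2=6, probe 6,12,5 → slot 5
712: h=10, h2=5, probe 10,2 → slot 2
317: h=5, h2=6, probe 5,11 → slot 11
Table: [—, —, 712, —, 888, 461, 981, —, —, 491, 647, 317, 727]

3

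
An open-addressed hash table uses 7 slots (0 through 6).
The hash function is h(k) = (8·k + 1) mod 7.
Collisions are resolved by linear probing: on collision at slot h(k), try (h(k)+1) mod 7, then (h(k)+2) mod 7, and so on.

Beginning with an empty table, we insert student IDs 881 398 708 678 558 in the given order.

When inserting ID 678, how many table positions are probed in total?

4

Insert 881: h=0, slot 0 empty -> index 0.
Insert 398: h=0, slot 0 occupied -> index 1.
Insert 708: h=2, slot 2 empty -> index 2.
Insert 678: h=0, slots 0,1,2 occupied -> index 3.
Insert 558: h=6, slot 6 empty -> index 6.
Table: [881, 398, 708, 678, -, -, 558]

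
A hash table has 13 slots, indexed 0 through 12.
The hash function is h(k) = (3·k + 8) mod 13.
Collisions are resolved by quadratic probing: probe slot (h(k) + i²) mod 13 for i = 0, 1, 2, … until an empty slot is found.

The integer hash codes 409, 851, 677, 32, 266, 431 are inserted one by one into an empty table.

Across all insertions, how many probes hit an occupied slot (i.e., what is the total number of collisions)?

Insert 409: h=0, slot 0 empty => index 0.
Insert 851: h=0, slot 0 occupied => index 1.
Insert 677: h=11, slot 11 empty => index 11.
Insert 32: h=0, slots 0,1 occupied => index 4.
Insert 266: h=0, slots 0,1,4 occupied => index 9.
Insert 431: h=1, slot 1 occupied => index 2.
Table: [409, 851, 431, -, 32, -, -, -, -, 266, -, 677, -]

7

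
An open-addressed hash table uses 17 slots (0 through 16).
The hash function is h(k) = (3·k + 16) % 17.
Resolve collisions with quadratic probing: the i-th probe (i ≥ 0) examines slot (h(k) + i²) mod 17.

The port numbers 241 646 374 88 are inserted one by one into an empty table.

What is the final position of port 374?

0

Insert 241: h=8, slot 8 empty → index 8.
Insert 646: h=16, slot 16 empty → index 16.
Insert 374: h=16, slot 16 occupied → index 0.
Insert 88: h=8, slot 8 occupied → index 9.
Table: [374, _, _, _, _, _, _, _, 241, 88, _, _, _, _, _, _, 646]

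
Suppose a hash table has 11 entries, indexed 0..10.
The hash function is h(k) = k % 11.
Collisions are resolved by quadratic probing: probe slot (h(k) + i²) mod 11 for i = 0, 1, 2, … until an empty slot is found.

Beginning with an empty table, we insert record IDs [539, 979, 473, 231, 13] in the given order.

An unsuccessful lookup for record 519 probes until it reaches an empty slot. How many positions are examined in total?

2

539 hashes to 0; slot 0 is free → place at 0.
979 hashes to 0; 0 taken → place at 1.
473 hashes to 0; 0,1 taken → place at 4.
231 hashes to 0; 0,1,4 taken → place at 9.
13 hashes to 2; slot 2 is free → place at 2.
Table: [539, 979, 13, —, 473, —, —, —, —, 231, —]
Lookup 519: h=2, probe 2,3 → slot 3 empty, not found.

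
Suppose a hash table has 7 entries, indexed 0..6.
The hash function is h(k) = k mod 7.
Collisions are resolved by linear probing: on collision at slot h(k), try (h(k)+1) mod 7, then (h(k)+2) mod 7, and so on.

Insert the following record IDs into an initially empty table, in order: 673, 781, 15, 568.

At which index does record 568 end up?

673: h=1 => slot 1
781: h=4 => slot 4
15: h=1, probe 1,2 => slot 2
568: h=1, probe 1,2,3 => slot 3
Table: [_, 673, 15, 568, 781, _, _]

3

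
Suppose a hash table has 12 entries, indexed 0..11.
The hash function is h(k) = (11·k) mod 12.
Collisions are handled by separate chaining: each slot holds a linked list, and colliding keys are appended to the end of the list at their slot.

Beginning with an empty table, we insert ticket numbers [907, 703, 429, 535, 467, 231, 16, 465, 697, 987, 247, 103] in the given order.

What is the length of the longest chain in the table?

5

907 → bucket 5
703 → bucket 5 (collision)
429 → bucket 3
535 → bucket 5 (collision)
467 → bucket 1
231 → bucket 9
16 → bucket 8
465 → bucket 3 (collision)
697 → bucket 11
987 → bucket 9 (collision)
247 → bucket 5 (collision)
103 → bucket 5 (collision)
Final buckets:
0: _
1: 467
2: _
3: 429 -> 465
4: _
5: 907 -> 703 -> 535 -> 247 -> 103
6: _
7: _
8: 16
9: 231 -> 987
10: _
11: 697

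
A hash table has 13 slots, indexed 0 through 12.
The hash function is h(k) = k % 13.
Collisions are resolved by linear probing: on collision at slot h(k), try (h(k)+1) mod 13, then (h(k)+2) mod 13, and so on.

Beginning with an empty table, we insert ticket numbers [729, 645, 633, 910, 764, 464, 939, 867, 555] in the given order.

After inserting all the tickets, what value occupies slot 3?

Insert 729: h=1, slot 1 empty => index 1.
Insert 645: h=8, slot 8 empty => index 8.
Insert 633: h=9, slot 9 empty => index 9.
Insert 910: h=0, slot 0 empty => index 0.
Insert 764: h=10, slot 10 empty => index 10.
Insert 464: h=9, slots 9,10 occupied => index 11.
Insert 939: h=3, slot 3 empty => index 3.
Insert 867: h=9, slots 9,10,11 occupied => index 12.
Insert 555: h=9, slots 9,10,11,12,0,1 occupied => index 2.
Table: [910, 729, 555, 939, _, _, _, _, 645, 633, 764, 464, 867]

939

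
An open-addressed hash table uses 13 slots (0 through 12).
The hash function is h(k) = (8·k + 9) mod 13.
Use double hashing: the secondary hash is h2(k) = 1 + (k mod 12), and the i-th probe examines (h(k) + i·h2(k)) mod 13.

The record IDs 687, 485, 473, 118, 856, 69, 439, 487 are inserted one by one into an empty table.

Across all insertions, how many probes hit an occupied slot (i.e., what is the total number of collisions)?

Insert 687: h=6, slot 6 empty → index 6.
Insert 485: h=2, slot 2 empty → index 2.
Insert 473: h=10, slot 10 empty → index 10.
Insert 118: h=4, slot 4 empty → index 4.
Insert 856: h=6, h2=5, slot 6 occupied → index 11.
Insert 69: h=2, h2=10, slot 2 occupied → index 12.
Insert 439: h=11, h2=8, slots 11,6 occupied → index 1.
Insert 487: h=5, slot 5 empty → index 5.
Table: [∅, 439, 485, ∅, 118, 487, 687, ∅, ∅, ∅, 473, 856, 69]

4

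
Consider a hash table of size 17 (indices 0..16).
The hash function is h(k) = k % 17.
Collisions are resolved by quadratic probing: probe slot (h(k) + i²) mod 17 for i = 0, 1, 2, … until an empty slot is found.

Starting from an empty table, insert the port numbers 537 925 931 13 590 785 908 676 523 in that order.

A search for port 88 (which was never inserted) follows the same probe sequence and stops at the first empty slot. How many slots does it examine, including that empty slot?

Insert 537: h=10, slot 10 empty => index 10.
Insert 925: h=7, slot 7 empty => index 7.
Insert 931: h=13, slot 13 empty => index 13.
Insert 13: h=13, slot 13 occupied => index 14.
Insert 590: h=12, slot 12 empty => index 12.
Insert 785: h=3, slot 3 empty => index 3.
Insert 908: h=7, slot 7 occupied => index 8.
Insert 676: h=13, slots 13,14 occupied => index 0.
Insert 523: h=13, slots 13,14,0 occupied => index 5.
Table: [676, -, -, 785, -, 523, -, 925, 908, -, 537, -, 590, 931, 13, -, -]
Lookup 88: h=3, probe 3,4 → slot 4 empty, not found.

2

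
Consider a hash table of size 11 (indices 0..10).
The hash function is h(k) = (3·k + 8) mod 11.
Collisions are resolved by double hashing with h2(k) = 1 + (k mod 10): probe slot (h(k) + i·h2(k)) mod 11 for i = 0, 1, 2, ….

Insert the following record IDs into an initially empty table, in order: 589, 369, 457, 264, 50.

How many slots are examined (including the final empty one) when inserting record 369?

589: h=4 → slot 4
369: h=4, h2=10, probe 4,3 → slot 3
457: h=4, h2=8, probe 4,1 → slot 1
264: h=8 → slot 8
50: h=4, h2=1, probe 4,5 → slot 5
Table: [—, 457, —, 369, 589, 50, —, —, 264, —, —]

2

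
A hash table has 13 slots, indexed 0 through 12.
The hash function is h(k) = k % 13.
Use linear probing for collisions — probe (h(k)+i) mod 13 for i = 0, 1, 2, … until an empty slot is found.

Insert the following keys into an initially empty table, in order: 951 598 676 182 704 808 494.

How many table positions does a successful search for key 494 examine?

Insert 951: h=2, slot 2 empty -> index 2.
Insert 598: h=0, slot 0 empty -> index 0.
Insert 676: h=0, slot 0 occupied -> index 1.
Insert 182: h=0, slots 0,1,2 occupied -> index 3.
Insert 704: h=2, slots 2,3 occupied -> index 4.
Insert 808: h=2, slots 2,3,4 occupied -> index 5.
Insert 494: h=0, slots 0,1,2,3,4,5 occupied -> index 6.
Table: [598, 676, 951, 182, 704, 808, 494, ., ., ., ., ., .]
Lookup 494: h=0, probe 0,1,2,3,4,5,6 → found at 6.

7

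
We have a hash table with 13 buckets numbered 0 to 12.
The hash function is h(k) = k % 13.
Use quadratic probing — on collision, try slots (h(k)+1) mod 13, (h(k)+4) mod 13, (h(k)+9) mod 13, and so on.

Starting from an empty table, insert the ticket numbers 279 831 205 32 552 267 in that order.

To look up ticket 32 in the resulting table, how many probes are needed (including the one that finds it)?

Insert 279: h=6, slot 6 empty → index 6.
Insert 831: h=12, slot 12 empty → index 12.
Insert 205: h=10, slot 10 empty → index 10.
Insert 32: h=6, slot 6 occupied → index 7.
Insert 552: h=6, slots 6,7,10 occupied → index 2.
Insert 267: h=7, slot 7 occupied → index 8.
Table: [_, _, 552, _, _, _, 279, 32, 267, _, 205, _, 831]
Lookup 32: h=6, probe 6,7 → found at 7.

2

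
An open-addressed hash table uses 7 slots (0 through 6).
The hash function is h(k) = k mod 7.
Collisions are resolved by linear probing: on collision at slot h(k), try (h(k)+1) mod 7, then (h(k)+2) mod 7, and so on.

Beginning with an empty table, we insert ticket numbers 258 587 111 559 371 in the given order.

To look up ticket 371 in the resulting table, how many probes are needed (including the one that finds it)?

258: h=6 => slot 6
587: h=6, probe 6,0 => slot 0
111: h=6, probe 6,0,1 => slot 1
559: h=6, probe 6,0,1,2 => slot 2
371: h=0, probe 0,1,2,3 => slot 3
Table: [587, 111, 559, 371, —, —, 258]
Lookup 371: h=0, probe 0,1,2,3 → found at 3.

4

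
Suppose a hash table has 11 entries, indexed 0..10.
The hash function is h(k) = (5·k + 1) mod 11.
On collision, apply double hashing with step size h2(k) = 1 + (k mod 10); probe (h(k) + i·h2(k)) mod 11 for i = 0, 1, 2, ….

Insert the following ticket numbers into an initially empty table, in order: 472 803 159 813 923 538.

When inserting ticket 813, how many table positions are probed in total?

2

Insert 472: h=7, slot 7 empty -> index 7.
Insert 803: h=1, slot 1 empty -> index 1.
Insert 159: h=4, slot 4 empty -> index 4.
Insert 813: h=7, h2=4, slot 7 occupied -> index 0.
Insert 923: h=7, h2=4, slots 7,0,4 occupied -> index 8.
Insert 538: h=7, h2=9, slot 7 occupied -> index 5.
Table: [813, 803, _, _, 159, 538, _, 472, 923, _, _]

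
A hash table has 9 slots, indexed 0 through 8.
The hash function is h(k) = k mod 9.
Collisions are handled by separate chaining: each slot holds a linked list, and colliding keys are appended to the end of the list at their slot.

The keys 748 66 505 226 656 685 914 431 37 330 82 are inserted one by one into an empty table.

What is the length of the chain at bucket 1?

Insert 748: h=1, bucket 1 empty -> new chain.
Insert 66: h=3, bucket 3 empty -> new chain.
Insert 505: h=1, bucket 1 nonempty -> append to chain.
Insert 226: h=1, bucket 1 nonempty -> append to chain.
Insert 656: h=8, bucket 8 empty -> new chain.
Insert 685: h=1, bucket 1 nonempty -> append to chain.
Insert 914: h=5, bucket 5 empty -> new chain.
Insert 431: h=8, bucket 8 nonempty -> append to chain.
Insert 37: h=1, bucket 1 nonempty -> append to chain.
Insert 330: h=6, bucket 6 empty -> new chain.
Insert 82: h=1, bucket 1 nonempty -> append to chain.
Final buckets:
0: .
1: 748 -> 505 -> 226 -> 685 -> 37 -> 82
2: .
3: 66
4: .
5: 914
6: 330
7: .
8: 656 -> 431

6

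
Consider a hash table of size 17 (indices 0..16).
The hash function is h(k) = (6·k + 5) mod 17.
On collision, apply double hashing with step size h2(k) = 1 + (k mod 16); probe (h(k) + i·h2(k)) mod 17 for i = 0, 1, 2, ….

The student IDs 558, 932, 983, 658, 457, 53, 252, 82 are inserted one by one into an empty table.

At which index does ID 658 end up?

558: h=4 -> slot 4
932: h=4, h2=5, probe 4,9 -> slot 9
983: h=4, h2=8, probe 4,12 -> slot 12
658: h=9, h2=3, probe 9,12,15 -> slot 15
457: h=10 -> slot 10
53: h=0 -> slot 0
252: h=4, h2=13, probe 4,0,13 -> slot 13
82: h=4, h2=3, probe 4,7 -> slot 7
Table: [53, —, —, —, 558, —, —, 82, —, 932, 457, —, 983, 252, —, 658, —]

15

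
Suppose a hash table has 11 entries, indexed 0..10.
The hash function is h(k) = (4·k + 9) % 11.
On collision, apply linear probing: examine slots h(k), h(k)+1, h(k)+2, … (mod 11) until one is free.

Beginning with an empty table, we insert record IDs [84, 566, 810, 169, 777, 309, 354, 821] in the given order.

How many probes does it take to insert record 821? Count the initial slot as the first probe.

6

84 hashes to 4; slot 4 is free → place at 4.
566 hashes to 7; slot 7 is free → place at 7.
810 hashes to 4; 4 taken → place at 5.
169 hashes to 3; slot 3 is free → place at 3.
777 hashes to 4; 4,5 taken → place at 6.
309 hashes to 2; slot 2 is free → place at 2.
354 hashes to 6; 6,7 taken → place at 8.
821 hashes to 4; 4,5,6,7,8 taken → place at 9.
Table: [-, -, 309, 169, 84, 810, 777, 566, 354, 821, -]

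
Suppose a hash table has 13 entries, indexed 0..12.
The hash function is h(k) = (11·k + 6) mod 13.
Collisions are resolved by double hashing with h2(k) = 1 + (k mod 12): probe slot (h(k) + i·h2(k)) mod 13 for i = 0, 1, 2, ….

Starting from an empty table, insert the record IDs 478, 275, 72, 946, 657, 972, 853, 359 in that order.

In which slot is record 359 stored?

1

478: h=12 → slot 12
275: h=2 → slot 2
72: h=5 → slot 5
946: h=12, h2=11, probe 12,10 → slot 10
657: h=5, h2=10, probe 5,2,12,9 → slot 9
972: h=12, h2=1, probe 12,0 → slot 0
853: h=3 → slot 3
359: h=3, h2=12, probe 3,2,1 → slot 1
Table: [972, 359, 275, 853, ., 72, ., ., ., 657, 946, ., 478]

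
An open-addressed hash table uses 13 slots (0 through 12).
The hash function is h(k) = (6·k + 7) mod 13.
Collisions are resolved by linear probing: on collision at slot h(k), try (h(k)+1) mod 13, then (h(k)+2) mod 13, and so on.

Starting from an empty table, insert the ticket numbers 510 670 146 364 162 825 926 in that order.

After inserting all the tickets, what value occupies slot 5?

825

Insert 510: h=12, slot 12 empty → index 12.
Insert 670: h=10, slot 10 empty → index 10.
Insert 146: h=12, slot 12 occupied → index 0.
Insert 364: h=7, slot 7 empty → index 7.
Insert 162: h=4, slot 4 empty → index 4.
Insert 825: h=4, slot 4 occupied → index 5.
Insert 926: h=12, slots 12,0 occupied → index 1.
Table: [146, 926, _, _, 162, 825, _, 364, _, _, 670, _, 510]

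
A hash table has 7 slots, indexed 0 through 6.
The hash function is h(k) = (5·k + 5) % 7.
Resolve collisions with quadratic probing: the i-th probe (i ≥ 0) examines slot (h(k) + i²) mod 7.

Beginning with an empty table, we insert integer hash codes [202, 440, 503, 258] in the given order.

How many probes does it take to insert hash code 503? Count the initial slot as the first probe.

3

202: h=0 → slot 0
440: h=0, probe 0,1 → slot 1
503: h=0, probe 0,1,4 → slot 4
258: h=0, probe 0,1,4,2 → slot 2
Table: [202, 440, 258, _, 503, _, _]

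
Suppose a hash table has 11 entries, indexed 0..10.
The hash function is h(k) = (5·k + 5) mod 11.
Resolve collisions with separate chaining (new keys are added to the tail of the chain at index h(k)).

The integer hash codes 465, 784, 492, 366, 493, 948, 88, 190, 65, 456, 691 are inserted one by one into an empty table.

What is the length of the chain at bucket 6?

465 -> bucket 9
784 -> bucket 9 (collision)
492 -> bucket 1
366 -> bucket 9 (collision)
493 -> bucket 6
948 -> bucket 4
88 -> bucket 5
190 -> bucket 9 (collision)
65 -> bucket 0
456 -> bucket 8
691 -> bucket 6 (collision)
Final buckets:
0: 65
1: 492
2: -
3: -
4: 948
5: 88
6: 493 -> 691
7: -
8: 456
9: 465 -> 784 -> 366 -> 190
10: -

2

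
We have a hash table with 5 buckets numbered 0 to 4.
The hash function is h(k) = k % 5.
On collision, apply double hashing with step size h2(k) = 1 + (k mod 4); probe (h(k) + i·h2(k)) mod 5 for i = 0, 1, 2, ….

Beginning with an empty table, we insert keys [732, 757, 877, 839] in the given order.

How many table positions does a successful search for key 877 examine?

732: h=2 -> slot 2
757: h=2, h2=2, probe 2,4 -> slot 4
877: h=2, h2=2, probe 2,4,1 -> slot 1
839: h=4, h2=4, probe 4,3 -> slot 3
Table: [—, 877, 732, 839, 757]
Lookup 877: h=2, h2=2, probe 2,4,1 → found at 1.

3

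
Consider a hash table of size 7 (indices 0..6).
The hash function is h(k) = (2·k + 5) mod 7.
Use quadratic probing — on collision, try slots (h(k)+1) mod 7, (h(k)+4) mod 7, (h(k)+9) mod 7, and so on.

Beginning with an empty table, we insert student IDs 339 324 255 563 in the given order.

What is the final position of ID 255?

5

339: h=4 -> slot 4
324: h=2 -> slot 2
255: h=4, probe 4,5 -> slot 5
563: h=4, probe 4,5,1 -> slot 1
Table: [_, 563, 324, _, 339, 255, _]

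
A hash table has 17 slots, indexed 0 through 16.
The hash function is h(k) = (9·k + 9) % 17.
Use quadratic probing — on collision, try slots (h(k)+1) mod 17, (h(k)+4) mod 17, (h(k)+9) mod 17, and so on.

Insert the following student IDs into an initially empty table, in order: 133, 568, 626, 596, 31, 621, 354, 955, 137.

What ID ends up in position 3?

133 hashes to 16; slot 16 is free -> place at 16.
568 hashes to 4; slot 4 is free -> place at 4.
626 hashes to 16; 16 taken -> place at 0.
596 hashes to 1; slot 1 is free -> place at 1.
31 hashes to 16; 16,0 taken -> place at 3.
621 hashes to 5; slot 5 is free -> place at 5.
354 hashes to 16; 16,0,3 taken -> place at 8.
955 hashes to 2; slot 2 is free -> place at 2.
137 hashes to 1; 1,2,5 taken -> place at 10.
Table: [626, 596, 955, 31, 568, 621, _, _, 354, _, 137, _, _, _, _, _, 133]

31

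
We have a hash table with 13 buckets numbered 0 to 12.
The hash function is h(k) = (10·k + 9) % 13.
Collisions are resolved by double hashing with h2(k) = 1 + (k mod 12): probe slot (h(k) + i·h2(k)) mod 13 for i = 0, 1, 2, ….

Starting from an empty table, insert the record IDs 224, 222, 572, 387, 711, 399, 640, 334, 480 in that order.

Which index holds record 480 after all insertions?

224 hashes to 0; slot 0 is free => place at 0.
222 hashes to 6; slot 6 is free => place at 6.
572 hashes to 9; slot 9 is free => place at 9.
387 hashes to 5; slot 5 is free => place at 5.
711 hashes to 8; slot 8 is free => place at 8.
399 hashes to 8, h2=4; 8 taken => place at 12.
640 hashes to 0, h2=5; 0,5 taken => place at 10.
334 hashes to 8, h2=11; 8,6 taken => place at 4.
480 hashes to 12, h2=1; 12,0 taken => place at 1.
Table: [224, 480, _, _, 334, 387, 222, _, 711, 572, 640, _, 399]

1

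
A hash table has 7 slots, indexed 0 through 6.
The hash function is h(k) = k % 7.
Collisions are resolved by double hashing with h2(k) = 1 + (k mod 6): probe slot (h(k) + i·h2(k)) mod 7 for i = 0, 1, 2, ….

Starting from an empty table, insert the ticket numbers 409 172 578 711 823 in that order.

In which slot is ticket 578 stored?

409 hashes to 3; slot 3 is free => place at 3.
172 hashes to 4; slot 4 is free => place at 4.
578 hashes to 4, h2=3; 4 taken => place at 0.
711 hashes to 4, h2=4; 4 taken => place at 1.
823 hashes to 4, h2=2; 4 taken => place at 6.
Table: [578, 711, _, 409, 172, _, 823]

0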